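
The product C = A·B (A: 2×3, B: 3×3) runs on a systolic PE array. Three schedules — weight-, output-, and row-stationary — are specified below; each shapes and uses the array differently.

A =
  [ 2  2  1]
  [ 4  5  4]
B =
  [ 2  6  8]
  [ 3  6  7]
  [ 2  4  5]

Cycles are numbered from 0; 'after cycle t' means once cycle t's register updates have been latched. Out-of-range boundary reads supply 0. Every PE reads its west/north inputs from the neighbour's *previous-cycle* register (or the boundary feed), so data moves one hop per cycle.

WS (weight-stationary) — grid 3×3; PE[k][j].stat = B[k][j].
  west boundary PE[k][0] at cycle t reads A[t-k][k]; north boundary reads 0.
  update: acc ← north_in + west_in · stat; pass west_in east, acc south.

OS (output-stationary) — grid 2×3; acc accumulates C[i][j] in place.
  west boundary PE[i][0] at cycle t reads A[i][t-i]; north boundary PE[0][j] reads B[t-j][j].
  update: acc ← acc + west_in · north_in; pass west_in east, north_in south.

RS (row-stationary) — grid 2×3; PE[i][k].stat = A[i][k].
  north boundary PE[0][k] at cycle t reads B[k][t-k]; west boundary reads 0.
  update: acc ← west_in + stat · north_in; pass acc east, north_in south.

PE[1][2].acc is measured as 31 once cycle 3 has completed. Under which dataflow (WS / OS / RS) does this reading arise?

— WS: 3×3; PE[1][2] trace:
  c0 r1c2: 0 / 0 / 0
  c1 r1c2: 0 / 0 / 0
  c2 r1c2: 0 / 0 / 0
  c3 r1c2: 30 / 2 / 30
— OS: 2×3; PE[1][2] trace:
  c0 r1c2: 0 / 0 / 0
  c1 r1c2: 0 / 0 / 0
  c2 r1c2: 0 / 0 / 0
  c3 r1c2: 32 / 4 / 8
— RS: 2×3; PE[1][2] trace:
  c0 r1c2: 0 / 0 / 0
  c1 r1c2: 0 / 0 / 0
  c2 r1c2: 0 / 0 / 0
  c3 r1c2: 31 / 31 / 2

dataflow = RS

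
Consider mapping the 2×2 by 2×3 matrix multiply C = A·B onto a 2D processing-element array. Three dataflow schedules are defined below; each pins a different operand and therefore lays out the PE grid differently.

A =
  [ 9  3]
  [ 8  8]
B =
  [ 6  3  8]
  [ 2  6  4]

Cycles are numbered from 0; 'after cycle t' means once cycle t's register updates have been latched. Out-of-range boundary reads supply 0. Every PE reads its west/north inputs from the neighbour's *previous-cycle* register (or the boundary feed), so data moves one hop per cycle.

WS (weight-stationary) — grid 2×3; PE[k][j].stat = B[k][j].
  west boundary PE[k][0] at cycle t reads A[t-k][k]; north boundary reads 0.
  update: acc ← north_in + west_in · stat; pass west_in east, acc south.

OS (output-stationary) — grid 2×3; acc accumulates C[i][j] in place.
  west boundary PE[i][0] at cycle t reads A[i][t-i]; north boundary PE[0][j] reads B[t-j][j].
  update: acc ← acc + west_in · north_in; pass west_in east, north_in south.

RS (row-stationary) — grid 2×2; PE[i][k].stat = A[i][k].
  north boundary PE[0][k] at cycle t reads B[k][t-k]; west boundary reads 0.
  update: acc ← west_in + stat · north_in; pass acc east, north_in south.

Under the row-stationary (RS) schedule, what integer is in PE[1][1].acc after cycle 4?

PE[1][1].acc = 96

Tracing RS — 2×2 array, target PE[1][1]:
  c0 r0c1: 0 / 0 / 0
  c0 r1c0: 0 / 0 / 0
  c0 r1c1: 0 / 0 / 0
  c1 r0c1: 60 / 60 / 2
  c1 r1c0: 48 / 48 / 6
  c1 r1c1: 0 / 0 / 0
  c2 r0c1: 45 / 45 / 6
  c2 r1c0: 24 / 24 / 3
  c2 r1c1: 64 / 64 / 2
  c3 r0c1: 84 / 84 / 4
  c3 r1c0: 64 / 64 / 8
  c3 r1c1: 72 / 72 / 6
  c4 r0c1: 0 / 0 / 0
  c4 r1c0: 0 / 0 / 0
  c4 r1c1: 96 / 96 / 4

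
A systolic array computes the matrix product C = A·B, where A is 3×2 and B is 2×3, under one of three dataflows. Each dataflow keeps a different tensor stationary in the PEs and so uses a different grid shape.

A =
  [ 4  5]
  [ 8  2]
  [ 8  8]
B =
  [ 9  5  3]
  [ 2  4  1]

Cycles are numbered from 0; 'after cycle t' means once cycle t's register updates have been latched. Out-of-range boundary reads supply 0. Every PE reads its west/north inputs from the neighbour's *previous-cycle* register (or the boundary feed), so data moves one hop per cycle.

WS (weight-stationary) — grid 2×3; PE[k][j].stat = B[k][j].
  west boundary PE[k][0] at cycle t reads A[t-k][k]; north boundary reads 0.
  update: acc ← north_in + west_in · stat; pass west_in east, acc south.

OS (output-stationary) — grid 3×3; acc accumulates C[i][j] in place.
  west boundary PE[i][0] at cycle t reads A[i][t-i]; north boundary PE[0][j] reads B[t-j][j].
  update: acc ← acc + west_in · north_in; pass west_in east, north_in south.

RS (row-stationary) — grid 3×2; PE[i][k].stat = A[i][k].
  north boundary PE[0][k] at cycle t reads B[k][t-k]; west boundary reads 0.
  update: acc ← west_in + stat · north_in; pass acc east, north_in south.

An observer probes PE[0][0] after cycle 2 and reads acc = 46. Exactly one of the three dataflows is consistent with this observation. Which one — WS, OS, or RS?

dataflow = OS

WS [2×3] PE[0][0] across cycles:
  c0 r0c0: 36 / 4 / 36
  c1 r0c0: 72 / 8 / 72
  c2 r0c0: 72 / 8 / 72
OS [3×3] PE[0][0] across cycles:
  c0 r0c0: 36 / 4 / 9
  c1 r0c0: 46 / 5 / 2
  c2 r0c0: 46 / 0 / 0
RS [3×2] PE[0][0] across cycles:
  c0 r0c0: 36 / 36 / 9
  c1 r0c0: 20 / 20 / 5
  c2 r0c0: 12 / 12 / 3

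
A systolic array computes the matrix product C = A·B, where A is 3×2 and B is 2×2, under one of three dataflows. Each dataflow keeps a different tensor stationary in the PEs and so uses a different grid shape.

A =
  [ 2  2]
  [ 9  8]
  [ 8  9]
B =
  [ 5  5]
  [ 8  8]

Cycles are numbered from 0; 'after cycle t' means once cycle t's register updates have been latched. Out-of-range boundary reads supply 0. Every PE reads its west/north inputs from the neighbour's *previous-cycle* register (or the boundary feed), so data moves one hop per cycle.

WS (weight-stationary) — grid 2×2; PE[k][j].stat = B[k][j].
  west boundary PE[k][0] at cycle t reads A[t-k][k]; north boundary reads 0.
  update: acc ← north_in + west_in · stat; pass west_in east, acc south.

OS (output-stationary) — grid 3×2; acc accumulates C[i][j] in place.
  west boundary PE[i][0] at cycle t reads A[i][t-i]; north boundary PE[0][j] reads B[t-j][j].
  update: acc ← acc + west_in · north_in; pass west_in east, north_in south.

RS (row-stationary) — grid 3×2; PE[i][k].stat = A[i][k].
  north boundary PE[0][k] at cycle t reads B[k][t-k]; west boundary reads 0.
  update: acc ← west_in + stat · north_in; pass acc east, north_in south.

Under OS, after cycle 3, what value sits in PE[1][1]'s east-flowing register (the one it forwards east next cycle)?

OS 3×2: PE[1][1] cycle-by-cycle (with neighbour feeds):
  @0  [0,1]  acc 0  |  →0  ↓0
  @0  [1,0]  acc 0  |  →0  ↓0
  @0  [1,1]  acc 0  |  →0  ↓0
  @1  [0,1]  acc 10  |  →2  ↓5
  @1  [1,0]  acc 45  |  →9  ↓5
  @1  [1,1]  acc 0  |  →0  ↓0
  @2  [0,1]  acc 26  |  →2  ↓8
  @2  [1,0]  acc 109  |  →8  ↓8
  @2  [1,1]  acc 45  |  →9  ↓5
  @3  [0,1]  acc 26  |  →0  ↓0
  @3  [1,0]  acc 109  |  →0  ↓0
  @3  [1,1]  acc 109  |  →8  ↓8

register = 8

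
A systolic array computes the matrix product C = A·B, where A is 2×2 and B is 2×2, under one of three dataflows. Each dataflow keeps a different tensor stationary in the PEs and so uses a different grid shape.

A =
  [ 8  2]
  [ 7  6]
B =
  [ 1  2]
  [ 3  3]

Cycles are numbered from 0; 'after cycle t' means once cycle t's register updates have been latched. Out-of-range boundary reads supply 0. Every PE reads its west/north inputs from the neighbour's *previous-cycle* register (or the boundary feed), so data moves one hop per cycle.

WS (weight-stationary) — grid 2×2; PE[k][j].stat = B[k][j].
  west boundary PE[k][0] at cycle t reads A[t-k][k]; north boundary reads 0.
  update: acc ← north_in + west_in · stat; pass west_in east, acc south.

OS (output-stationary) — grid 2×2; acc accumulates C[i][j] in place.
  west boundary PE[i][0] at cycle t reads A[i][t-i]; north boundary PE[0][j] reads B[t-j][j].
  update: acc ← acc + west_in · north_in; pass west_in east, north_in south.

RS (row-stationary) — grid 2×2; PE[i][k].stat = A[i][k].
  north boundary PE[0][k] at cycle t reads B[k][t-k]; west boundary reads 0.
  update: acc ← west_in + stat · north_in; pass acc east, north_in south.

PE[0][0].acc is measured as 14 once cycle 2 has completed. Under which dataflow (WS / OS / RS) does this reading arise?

— WS: 2×2; PE[0][0] trace:
  c0 r0c0: 8 / 8 / 8
  c1 r0c0: 7 / 7 / 7
  c2 r0c0: 0 / 0 / 0
— OS: 2×2; PE[0][0] trace:
  c0 r0c0: 8 / 8 / 1
  c1 r0c0: 14 / 2 / 3
  c2 r0c0: 14 / 0 / 0
— RS: 2×2; PE[0][0] trace:
  c0 r0c0: 8 / 8 / 1
  c1 r0c0: 16 / 16 / 2
  c2 r0c0: 0 / 0 / 0

dataflow = OS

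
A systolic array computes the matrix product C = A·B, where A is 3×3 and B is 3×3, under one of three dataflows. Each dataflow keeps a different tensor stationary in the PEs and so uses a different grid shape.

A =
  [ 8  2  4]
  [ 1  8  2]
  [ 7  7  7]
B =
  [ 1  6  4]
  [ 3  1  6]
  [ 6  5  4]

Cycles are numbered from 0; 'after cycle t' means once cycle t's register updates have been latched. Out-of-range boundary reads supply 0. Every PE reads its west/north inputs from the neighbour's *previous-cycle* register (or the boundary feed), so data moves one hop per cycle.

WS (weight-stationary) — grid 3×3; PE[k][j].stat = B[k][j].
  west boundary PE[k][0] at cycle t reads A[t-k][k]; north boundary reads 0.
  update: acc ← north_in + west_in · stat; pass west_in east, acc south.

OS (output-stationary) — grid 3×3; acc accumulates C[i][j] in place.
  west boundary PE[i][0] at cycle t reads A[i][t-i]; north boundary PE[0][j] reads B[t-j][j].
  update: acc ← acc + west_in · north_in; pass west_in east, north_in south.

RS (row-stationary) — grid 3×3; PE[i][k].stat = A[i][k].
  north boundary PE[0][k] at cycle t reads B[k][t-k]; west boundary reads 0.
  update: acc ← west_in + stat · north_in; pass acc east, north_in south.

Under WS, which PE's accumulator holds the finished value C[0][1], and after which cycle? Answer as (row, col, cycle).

Under WS, C[0][1] lands at PE[2][1]:
  0: (2,1).acc=0  regs=<0,0>
  1: (2,1).acc=0  regs=<0,0>
  2: (2,1).acc=0  regs=<0,0>
  3: (2,1).acc=70  regs=<4,70>

(row, col, cycle) = (2, 1, 3)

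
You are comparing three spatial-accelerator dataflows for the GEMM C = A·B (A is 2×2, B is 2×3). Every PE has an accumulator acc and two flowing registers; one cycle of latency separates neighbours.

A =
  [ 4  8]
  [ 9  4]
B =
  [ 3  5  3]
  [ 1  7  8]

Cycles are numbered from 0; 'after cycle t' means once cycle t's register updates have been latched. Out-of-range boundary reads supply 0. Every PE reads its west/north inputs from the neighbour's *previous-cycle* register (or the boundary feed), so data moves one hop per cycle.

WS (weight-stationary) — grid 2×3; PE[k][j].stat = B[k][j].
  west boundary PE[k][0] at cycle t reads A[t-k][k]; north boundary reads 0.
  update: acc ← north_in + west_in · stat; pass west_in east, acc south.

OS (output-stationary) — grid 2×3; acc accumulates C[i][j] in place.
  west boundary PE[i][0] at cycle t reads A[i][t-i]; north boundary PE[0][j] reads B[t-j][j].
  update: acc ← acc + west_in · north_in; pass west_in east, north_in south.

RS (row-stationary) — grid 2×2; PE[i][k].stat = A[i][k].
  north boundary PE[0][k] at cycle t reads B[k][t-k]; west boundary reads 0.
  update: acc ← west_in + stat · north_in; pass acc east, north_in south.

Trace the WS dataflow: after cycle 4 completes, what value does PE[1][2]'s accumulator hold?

PE[1][2].acc = 59

WS on a 2×3 grid — tracing PE[1][2] and its feeders:
  step 0 · PE0,2: acc=0; fwd→0 fwd↓0
  step 0 · PE1,1: acc=0; fwd→0 fwd↓0
  step 0 · PE1,2: acc=0; fwd→0 fwd↓0
  step 1 · PE0,2: acc=0; fwd→0 fwd↓0
  step 1 · PE1,1: acc=0; fwd→0 fwd↓0
  step 1 · PE1,2: acc=0; fwd→0 fwd↓0
  step 2 · PE0,2: acc=12; fwd→4 fwd↓12
  step 2 · PE1,1: acc=76; fwd→8 fwd↓76
  step 2 · PE1,2: acc=0; fwd→0 fwd↓0
  step 3 · PE0,2: acc=27; fwd→9 fwd↓27
  step 3 · PE1,1: acc=73; fwd→4 fwd↓73
  step 3 · PE1,2: acc=76; fwd→8 fwd↓76
  step 4 · PE0,2: acc=0; fwd→0 fwd↓0
  step 4 · PE1,1: acc=0; fwd→0 fwd↓0
  step 4 · PE1,2: acc=59; fwd→4 fwd↓59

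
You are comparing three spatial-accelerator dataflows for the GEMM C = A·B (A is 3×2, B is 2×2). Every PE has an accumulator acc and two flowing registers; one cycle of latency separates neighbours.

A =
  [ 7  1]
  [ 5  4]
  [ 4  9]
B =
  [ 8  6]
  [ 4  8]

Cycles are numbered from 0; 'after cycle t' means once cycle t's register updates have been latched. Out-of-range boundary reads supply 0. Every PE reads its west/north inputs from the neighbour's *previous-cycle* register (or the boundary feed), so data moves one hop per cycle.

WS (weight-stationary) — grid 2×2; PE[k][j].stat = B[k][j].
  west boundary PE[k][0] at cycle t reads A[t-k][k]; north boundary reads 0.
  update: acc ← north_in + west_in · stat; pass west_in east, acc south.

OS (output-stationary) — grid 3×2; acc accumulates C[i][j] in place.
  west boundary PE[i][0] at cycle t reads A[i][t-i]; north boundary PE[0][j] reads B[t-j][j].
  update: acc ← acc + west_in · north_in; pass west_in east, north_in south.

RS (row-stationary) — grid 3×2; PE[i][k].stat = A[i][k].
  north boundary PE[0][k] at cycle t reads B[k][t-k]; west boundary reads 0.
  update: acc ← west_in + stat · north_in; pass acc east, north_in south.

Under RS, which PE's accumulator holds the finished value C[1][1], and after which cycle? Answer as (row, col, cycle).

(row, col, cycle) = (1, 1, 3)

RS — PE[1][1] is where C[1][1] collects:
  @0  [1,1]  acc 0  |  →0  ↓0
  @1  [1,1]  acc 0  |  →0  ↓0
  @2  [1,1]  acc 56  |  →56  ↓4
  @3  [1,1]  acc 62  |  →62  ↓8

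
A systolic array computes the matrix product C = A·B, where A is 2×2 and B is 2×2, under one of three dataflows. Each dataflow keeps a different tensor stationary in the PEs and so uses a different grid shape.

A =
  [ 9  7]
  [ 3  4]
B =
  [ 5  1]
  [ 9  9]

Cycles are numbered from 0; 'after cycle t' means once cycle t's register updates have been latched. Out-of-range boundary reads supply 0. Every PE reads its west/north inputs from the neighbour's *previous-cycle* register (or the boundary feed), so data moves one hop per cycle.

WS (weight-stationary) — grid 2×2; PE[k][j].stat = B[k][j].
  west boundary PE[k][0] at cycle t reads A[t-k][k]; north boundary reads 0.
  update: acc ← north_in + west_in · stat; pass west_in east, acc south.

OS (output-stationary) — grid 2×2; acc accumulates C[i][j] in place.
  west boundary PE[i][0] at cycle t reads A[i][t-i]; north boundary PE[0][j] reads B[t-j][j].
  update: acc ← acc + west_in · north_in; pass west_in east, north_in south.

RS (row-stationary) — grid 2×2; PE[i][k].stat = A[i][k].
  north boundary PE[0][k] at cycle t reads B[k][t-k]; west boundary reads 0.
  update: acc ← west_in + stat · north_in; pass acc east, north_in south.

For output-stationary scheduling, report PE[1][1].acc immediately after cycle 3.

Tracing OS — 2×2 array, target PE[1][1]:
  after 0 — PE[0][1] acc=0, pass-E 0, pass-S 0
  after 0 — PE[1][0] acc=0, pass-E 0, pass-S 0
  after 0 — PE[1][1] acc=0, pass-E 0, pass-S 0
  after 1 — PE[0][1] acc=9, pass-E 9, pass-S 1
  after 1 — PE[1][0] acc=15, pass-E 3, pass-S 5
  after 1 — PE[1][1] acc=0, pass-E 0, pass-S 0
  after 2 — PE[0][1] acc=72, pass-E 7, pass-S 9
  after 2 — PE[1][0] acc=51, pass-E 4, pass-S 9
  after 2 — PE[1][1] acc=3, pass-E 3, pass-S 1
  after 3 — PE[0][1] acc=72, pass-E 0, pass-S 0
  after 3 — PE[1][0] acc=51, pass-E 0, pass-S 0
  after 3 — PE[1][1] acc=39, pass-E 4, pass-S 9

PE[1][1].acc = 39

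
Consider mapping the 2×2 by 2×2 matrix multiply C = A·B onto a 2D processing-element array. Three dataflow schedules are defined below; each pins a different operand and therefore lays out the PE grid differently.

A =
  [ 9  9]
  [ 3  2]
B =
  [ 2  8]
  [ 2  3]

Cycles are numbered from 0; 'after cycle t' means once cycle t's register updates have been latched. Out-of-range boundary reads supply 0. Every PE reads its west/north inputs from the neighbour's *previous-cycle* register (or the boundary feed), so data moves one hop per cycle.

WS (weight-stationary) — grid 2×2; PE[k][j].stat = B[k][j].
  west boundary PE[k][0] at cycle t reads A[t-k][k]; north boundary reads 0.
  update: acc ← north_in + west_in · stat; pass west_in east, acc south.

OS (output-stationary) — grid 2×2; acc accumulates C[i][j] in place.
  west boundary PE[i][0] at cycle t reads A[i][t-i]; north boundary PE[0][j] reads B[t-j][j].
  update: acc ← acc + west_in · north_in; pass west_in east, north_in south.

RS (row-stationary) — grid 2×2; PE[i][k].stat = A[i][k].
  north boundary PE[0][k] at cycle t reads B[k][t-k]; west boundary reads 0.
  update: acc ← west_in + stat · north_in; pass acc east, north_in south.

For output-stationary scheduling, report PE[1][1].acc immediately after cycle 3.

PE[1][1].acc = 30

OS 2×2: PE[1][1] cycle-by-cycle (with neighbour feeds):
  c0 r0c1: 0 / 0 / 0
  c0 r1c0: 0 / 0 / 0
  c0 r1c1: 0 / 0 / 0
  c1 r0c1: 72 / 9 / 8
  c1 r1c0: 6 / 3 / 2
  c1 r1c1: 0 / 0 / 0
  c2 r0c1: 99 / 9 / 3
  c2 r1c0: 10 / 2 / 2
  c2 r1c1: 24 / 3 / 8
  c3 r0c1: 99 / 0 / 0
  c3 r1c0: 10 / 0 / 0
  c3 r1c1: 30 / 2 / 3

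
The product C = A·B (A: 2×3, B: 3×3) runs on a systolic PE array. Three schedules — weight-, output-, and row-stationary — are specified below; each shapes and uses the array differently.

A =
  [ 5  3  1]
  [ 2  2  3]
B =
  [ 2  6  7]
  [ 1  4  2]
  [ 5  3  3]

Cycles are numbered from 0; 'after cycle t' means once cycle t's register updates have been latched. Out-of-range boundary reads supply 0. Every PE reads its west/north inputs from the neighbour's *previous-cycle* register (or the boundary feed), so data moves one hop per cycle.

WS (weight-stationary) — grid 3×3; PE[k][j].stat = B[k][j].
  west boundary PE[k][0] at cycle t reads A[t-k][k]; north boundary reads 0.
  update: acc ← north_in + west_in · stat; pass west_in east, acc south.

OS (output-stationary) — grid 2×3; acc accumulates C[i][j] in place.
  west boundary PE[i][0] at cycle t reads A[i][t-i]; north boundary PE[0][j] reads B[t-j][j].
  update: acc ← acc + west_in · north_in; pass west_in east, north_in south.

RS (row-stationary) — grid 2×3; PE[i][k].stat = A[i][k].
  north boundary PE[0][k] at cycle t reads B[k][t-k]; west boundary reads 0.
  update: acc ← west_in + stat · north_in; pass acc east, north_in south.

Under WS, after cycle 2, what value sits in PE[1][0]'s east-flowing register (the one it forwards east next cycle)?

register = 2

WS 3×3: PE[1][0] cycle-by-cycle (with neighbour feeds):
  0: (0,0).acc=10  regs=<5,10>
  0: (1,0).acc=0  regs=<0,0>
  1: (0,0).acc=4  regs=<2,4>
  1: (1,0).acc=13  regs=<3,13>
  2: (0,0).acc=0  regs=<0,0>
  2: (1,0).acc=6  regs=<2,6>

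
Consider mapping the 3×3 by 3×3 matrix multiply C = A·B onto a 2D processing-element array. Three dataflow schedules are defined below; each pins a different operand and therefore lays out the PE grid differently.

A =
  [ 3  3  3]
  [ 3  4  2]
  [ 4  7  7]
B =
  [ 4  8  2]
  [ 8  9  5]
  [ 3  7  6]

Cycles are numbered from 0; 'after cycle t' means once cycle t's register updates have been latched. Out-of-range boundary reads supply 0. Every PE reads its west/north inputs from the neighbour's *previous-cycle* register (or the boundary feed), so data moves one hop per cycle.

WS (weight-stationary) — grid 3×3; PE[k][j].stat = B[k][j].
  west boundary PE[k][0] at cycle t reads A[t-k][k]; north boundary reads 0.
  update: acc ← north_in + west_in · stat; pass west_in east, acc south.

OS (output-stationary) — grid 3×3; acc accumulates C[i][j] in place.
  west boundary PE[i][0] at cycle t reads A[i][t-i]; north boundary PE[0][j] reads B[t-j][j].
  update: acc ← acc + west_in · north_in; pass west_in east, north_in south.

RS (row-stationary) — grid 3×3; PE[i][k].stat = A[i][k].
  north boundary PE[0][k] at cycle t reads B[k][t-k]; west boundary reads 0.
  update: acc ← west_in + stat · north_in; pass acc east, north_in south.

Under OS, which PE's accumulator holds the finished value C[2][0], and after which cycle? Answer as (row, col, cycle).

(row, col, cycle) = (2, 0, 4)

Under OS, C[2][0] lands at PE[2][0]:
  step 0 · PE2,0: acc=0; fwd→0 fwd↓0
  step 1 · PE2,0: acc=0; fwd→0 fwd↓0
  step 2 · PE2,0: acc=16; fwd→4 fwd↓4
  step 3 · PE2,0: acc=72; fwd→7 fwd↓8
  step 4 · PE2,0: acc=93; fwd→7 fwd↓3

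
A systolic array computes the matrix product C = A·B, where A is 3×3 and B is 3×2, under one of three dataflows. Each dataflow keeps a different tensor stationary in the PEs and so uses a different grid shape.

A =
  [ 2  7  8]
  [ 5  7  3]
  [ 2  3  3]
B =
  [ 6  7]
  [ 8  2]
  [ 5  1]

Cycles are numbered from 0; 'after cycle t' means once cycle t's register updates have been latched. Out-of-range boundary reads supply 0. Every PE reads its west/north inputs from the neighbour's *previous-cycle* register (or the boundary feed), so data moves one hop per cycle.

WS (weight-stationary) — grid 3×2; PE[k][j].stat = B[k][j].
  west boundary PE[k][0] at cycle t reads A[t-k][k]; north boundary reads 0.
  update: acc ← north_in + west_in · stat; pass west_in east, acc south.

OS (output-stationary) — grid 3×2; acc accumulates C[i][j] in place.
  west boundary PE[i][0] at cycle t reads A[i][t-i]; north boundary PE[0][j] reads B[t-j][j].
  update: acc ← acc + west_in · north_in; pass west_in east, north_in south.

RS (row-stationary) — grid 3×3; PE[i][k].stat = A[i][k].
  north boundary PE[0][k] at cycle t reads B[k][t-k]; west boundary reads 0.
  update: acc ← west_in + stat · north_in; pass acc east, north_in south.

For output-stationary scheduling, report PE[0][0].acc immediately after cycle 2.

Tracing OS — 3×2 array, target PE[0][0]:
  step 0 · PE0,0: acc=12; fwd→2 fwd↓6
  step 1 · PE0,0: acc=68; fwd→7 fwd↓8
  step 2 · PE0,0: acc=108; fwd→8 fwd↓5

PE[0][0].acc = 108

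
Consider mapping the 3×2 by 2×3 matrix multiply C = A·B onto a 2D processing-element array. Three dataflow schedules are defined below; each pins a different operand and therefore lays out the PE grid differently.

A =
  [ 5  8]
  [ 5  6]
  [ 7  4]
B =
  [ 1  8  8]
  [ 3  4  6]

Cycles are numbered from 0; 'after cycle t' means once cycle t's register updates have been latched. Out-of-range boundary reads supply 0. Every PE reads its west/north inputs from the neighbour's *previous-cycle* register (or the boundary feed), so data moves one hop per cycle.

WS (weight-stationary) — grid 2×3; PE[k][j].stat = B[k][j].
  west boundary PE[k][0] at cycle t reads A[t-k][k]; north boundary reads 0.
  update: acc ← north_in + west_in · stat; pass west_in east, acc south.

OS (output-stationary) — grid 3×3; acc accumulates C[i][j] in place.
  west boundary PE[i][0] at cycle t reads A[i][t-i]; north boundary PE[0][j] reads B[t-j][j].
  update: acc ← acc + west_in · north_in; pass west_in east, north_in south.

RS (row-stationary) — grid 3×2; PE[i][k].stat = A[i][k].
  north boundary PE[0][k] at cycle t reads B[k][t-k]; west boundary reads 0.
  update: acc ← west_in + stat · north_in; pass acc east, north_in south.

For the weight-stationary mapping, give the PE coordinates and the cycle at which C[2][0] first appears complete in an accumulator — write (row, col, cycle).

(row, col, cycle) = (1, 0, 3)

Under WS, C[2][0] lands at PE[1][0]:
  [0] (1,0) acc=0 (h:0 v:0)
  [1] (1,0) acc=29 (h:8 v:29)
  [2] (1,0) acc=23 (h:6 v:23)
  [3] (1,0) acc=19 (h:4 v:19)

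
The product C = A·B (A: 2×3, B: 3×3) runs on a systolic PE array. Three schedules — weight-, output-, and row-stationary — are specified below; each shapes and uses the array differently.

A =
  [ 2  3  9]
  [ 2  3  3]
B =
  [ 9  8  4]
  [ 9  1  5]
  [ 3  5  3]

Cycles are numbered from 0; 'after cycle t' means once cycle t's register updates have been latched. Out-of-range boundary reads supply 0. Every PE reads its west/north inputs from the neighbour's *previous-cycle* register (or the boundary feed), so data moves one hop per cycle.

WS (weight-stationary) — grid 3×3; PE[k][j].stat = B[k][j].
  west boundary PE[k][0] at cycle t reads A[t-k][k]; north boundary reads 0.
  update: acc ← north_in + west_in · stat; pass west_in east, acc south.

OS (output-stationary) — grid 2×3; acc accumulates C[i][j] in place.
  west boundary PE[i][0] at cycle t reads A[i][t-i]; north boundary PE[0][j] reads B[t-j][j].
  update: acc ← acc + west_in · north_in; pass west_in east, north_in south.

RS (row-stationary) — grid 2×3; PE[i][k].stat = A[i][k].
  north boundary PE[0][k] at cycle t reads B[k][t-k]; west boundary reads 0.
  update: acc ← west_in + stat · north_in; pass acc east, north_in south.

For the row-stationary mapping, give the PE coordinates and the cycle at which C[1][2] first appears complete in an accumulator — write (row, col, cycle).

(row, col, cycle) = (1, 2, 5)

RS — PE[1][2] is where C[1][2] collects:
  step 0 · PE1,2: acc=0; fwd→0 fwd↓0
  step 1 · PE1,2: acc=0; fwd→0 fwd↓0
  step 2 · PE1,2: acc=0; fwd→0 fwd↓0
  step 3 · PE1,2: acc=54; fwd→54 fwd↓3
  step 4 · PE1,2: acc=34; fwd→34 fwd↓5
  step 5 · PE1,2: acc=32; fwd→32 fwd↓3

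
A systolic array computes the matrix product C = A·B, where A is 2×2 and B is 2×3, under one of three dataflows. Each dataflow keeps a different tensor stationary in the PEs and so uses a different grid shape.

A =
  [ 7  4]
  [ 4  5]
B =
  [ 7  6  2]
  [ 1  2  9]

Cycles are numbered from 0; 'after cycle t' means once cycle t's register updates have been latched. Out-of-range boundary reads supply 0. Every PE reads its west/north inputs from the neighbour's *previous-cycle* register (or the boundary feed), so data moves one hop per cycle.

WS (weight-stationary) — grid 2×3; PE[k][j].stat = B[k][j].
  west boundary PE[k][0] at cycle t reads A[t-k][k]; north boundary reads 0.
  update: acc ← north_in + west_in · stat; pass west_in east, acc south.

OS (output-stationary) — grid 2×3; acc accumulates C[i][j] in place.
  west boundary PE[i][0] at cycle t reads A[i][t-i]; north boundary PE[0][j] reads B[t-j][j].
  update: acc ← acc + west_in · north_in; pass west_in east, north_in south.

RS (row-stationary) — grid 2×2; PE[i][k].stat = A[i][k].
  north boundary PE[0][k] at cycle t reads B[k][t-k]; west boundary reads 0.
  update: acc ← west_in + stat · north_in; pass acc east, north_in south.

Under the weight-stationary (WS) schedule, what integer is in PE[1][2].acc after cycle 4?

PE[1][2].acc = 53

WS on a 2×3 grid — tracing PE[1][2] and its feeders:
  cycle 0: PE[0][2] → acc 0, east 0, south 0
  cycle 0: PE[1][1] → acc 0, east 0, south 0
  cycle 0: PE[1][2] → acc 0, east 0, south 0
  cycle 1: PE[0][2] → acc 0, east 0, south 0
  cycle 1: PE[1][1] → acc 0, east 0, south 0
  cycle 1: PE[1][2] → acc 0, east 0, south 0
  cycle 2: PE[0][2] → acc 14, east 7, south 14
  cycle 2: PE[1][1] → acc 50, east 4, south 50
  cycle 2: PE[1][2] → acc 0, east 0, south 0
  cycle 3: PE[0][2] → acc 8, east 4, south 8
  cycle 3: PE[1][1] → acc 34, east 5, south 34
  cycle 3: PE[1][2] → acc 50, east 4, south 50
  cycle 4: PE[0][2] → acc 0, east 0, south 0
  cycle 4: PE[1][1] → acc 0, east 0, south 0
  cycle 4: PE[1][2] → acc 53, east 5, south 53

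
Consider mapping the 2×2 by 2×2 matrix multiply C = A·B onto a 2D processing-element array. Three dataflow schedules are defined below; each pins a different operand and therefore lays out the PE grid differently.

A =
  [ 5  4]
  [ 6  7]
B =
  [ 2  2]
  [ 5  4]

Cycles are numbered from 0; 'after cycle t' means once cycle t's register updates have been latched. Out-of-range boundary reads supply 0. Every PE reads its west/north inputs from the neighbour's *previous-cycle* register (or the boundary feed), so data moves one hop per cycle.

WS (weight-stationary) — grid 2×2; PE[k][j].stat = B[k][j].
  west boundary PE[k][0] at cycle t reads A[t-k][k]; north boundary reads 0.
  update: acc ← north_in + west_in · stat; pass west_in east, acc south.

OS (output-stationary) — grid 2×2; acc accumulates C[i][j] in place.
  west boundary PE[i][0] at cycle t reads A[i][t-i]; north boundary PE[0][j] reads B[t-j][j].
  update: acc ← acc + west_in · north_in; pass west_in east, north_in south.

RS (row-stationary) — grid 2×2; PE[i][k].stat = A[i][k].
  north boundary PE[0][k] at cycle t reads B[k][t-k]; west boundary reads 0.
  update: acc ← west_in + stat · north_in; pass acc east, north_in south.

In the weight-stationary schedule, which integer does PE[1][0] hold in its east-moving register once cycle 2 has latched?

Tracing WS — 2×2 array, target PE[1][0]:
  0: (0,0).acc=10  regs=<5,10>
  0: (1,0).acc=0  regs=<0,0>
  1: (0,0).acc=12  regs=<6,12>
  1: (1,0).acc=30  regs=<4,30>
  2: (0,0).acc=0  regs=<0,0>
  2: (1,0).acc=47  regs=<7,47>

register = 7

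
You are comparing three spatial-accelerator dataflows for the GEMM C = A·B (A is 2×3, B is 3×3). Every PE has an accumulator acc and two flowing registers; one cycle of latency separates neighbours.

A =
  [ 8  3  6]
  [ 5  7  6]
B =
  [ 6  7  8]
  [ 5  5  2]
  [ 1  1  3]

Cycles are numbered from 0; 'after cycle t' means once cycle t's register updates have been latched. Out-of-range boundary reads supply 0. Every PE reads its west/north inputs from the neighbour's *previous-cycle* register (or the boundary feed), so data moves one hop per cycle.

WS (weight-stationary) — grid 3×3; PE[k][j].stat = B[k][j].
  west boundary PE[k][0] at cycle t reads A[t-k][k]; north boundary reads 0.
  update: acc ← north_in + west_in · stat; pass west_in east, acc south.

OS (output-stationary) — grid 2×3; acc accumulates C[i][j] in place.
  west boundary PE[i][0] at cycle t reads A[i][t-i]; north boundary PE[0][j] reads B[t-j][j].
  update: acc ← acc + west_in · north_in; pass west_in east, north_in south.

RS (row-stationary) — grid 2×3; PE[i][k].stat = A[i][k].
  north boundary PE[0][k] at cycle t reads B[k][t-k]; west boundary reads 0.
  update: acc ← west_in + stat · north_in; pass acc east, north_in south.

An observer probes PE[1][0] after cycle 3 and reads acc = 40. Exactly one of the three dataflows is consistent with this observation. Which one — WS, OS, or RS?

dataflow = RS

— WS: 3×3; PE[1][0] trace:
  step 0 · PE1,0: acc=0; fwd→0 fwd↓0
  step 1 · PE1,0: acc=63; fwd→3 fwd↓63
  step 2 · PE1,0: acc=65; fwd→7 fwd↓65
  step 3 · PE1,0: acc=0; fwd→0 fwd↓0
— OS: 2×3; PE[1][0] trace:
  step 0 · PE1,0: acc=0; fwd→0 fwd↓0
  step 1 · PE1,0: acc=30; fwd→5 fwd↓6
  step 2 · PE1,0: acc=65; fwd→7 fwd↓5
  step 3 · PE1,0: acc=71; fwd→6 fwd↓1
— RS: 2×3; PE[1][0] trace:
  step 0 · PE1,0: acc=0; fwd→0 fwd↓0
  step 1 · PE1,0: acc=30; fwd→30 fwd↓6
  step 2 · PE1,0: acc=35; fwd→35 fwd↓7
  step 3 · PE1,0: acc=40; fwd→40 fwd↓8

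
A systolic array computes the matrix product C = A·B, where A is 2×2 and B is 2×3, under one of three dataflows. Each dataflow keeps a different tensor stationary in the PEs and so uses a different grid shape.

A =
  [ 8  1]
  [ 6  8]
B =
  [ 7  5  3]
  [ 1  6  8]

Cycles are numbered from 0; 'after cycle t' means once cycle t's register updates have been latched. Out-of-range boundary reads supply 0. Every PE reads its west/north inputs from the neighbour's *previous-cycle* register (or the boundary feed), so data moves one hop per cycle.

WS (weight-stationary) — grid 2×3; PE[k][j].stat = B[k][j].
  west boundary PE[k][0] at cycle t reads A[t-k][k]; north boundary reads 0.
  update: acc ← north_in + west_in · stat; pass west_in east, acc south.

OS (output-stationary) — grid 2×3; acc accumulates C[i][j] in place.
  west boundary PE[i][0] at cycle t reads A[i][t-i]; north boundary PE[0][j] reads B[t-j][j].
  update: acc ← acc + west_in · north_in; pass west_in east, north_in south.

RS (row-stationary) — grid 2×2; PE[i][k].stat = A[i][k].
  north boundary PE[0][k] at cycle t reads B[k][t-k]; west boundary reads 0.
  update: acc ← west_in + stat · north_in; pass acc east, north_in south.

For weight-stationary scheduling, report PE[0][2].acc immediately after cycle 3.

PE[0][2].acc = 18

WS on a 2×3 grid — tracing PE[0][2] and its feeders:
  cycle 0: PE[0][1] → acc 0, east 0, south 0
  cycle 0: PE[0][2] → acc 0, east 0, south 0
  cycle 1: PE[0][1] → acc 40, east 8, south 40
  cycle 1: PE[0][2] → acc 0, east 0, south 0
  cycle 2: PE[0][1] → acc 30, east 6, south 30
  cycle 2: PE[0][2] → acc 24, east 8, south 24
  cycle 3: PE[0][1] → acc 0, east 0, south 0
  cycle 3: PE[0][2] → acc 18, east 6, south 18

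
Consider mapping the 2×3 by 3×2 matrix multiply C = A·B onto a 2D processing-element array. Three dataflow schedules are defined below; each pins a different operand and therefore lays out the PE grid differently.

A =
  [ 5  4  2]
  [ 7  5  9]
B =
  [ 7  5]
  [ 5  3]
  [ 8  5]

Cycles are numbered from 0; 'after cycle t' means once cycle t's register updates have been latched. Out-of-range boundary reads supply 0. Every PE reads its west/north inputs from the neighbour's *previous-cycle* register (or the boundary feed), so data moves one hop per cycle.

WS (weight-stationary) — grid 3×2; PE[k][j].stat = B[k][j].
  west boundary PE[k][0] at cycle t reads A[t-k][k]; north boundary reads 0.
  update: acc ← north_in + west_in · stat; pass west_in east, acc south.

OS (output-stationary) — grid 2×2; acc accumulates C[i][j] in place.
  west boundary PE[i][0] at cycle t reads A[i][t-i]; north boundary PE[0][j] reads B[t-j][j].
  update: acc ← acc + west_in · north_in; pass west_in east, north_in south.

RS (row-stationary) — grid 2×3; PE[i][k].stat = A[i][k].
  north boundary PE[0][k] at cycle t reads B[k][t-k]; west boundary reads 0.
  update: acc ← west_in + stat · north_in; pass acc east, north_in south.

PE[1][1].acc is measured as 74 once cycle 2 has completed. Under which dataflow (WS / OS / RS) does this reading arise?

— WS: 3×2; PE[1][1] trace:
  cycle 0: PE[1][1] → acc 0, east 0, south 0
  cycle 1: PE[1][1] → acc 0, east 0, south 0
  cycle 2: PE[1][1] → acc 37, east 4, south 37
— OS: 2×2; PE[1][1] trace:
  cycle 0: PE[1][1] → acc 0, east 0, south 0
  cycle 1: PE[1][1] → acc 0, east 0, south 0
  cycle 2: PE[1][1] → acc 35, east 7, south 5
— RS: 2×3; PE[1][1] trace:
  cycle 0: PE[1][1] → acc 0, east 0, south 0
  cycle 1: PE[1][1] → acc 0, east 0, south 0
  cycle 2: PE[1][1] → acc 74, east 74, south 5

dataflow = RS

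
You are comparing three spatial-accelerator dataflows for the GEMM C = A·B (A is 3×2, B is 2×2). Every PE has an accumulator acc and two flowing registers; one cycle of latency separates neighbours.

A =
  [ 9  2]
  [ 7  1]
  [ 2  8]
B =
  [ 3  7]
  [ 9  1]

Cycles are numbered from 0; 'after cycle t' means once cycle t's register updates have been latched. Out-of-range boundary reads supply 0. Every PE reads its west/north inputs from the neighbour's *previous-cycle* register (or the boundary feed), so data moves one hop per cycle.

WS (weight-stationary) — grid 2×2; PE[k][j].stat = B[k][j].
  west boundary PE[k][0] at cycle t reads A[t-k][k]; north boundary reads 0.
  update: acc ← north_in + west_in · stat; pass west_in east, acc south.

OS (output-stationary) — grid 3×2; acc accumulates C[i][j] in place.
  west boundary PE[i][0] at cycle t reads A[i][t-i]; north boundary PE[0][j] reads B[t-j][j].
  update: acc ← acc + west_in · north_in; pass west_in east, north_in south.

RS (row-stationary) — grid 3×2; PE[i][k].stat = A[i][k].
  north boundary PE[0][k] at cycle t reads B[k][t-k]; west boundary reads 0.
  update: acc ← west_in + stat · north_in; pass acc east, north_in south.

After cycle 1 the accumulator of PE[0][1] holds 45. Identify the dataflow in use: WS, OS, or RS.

dataflow = RS

Under WS (2×2), PE[0][1]:
  cycle 0: PE[0][1] → acc 0, east 0, south 0
  cycle 1: PE[0][1] → acc 63, east 9, south 63
Under OS (3×2), PE[0][1]:
  cycle 0: PE[0][1] → acc 0, east 0, south 0
  cycle 1: PE[0][1] → acc 63, east 9, south 7
Under RS (3×2), PE[0][1]:
  cycle 0: PE[0][1] → acc 0, east 0, south 0
  cycle 1: PE[0][1] → acc 45, east 45, south 9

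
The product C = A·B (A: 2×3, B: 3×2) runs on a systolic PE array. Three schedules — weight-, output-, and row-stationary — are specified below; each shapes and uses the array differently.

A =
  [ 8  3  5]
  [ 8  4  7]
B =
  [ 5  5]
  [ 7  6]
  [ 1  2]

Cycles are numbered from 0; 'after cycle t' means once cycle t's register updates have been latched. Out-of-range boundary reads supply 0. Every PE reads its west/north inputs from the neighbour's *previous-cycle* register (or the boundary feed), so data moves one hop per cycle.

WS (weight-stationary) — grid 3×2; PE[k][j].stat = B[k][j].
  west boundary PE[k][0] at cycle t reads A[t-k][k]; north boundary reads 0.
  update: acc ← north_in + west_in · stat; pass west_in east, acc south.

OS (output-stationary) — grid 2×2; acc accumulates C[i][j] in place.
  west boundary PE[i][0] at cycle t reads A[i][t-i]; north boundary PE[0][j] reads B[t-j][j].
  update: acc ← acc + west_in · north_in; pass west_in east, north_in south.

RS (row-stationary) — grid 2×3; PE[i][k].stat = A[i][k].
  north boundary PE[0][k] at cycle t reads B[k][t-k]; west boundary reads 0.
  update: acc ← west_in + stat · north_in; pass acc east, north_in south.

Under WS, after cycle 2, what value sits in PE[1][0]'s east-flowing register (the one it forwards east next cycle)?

register = 4

WS 3×2: PE[1][0] cycle-by-cycle (with neighbour feeds):
  cycle 0: PE[0][0] → acc 40, east 8, south 40
  cycle 0: PE[1][0] → acc 0, east 0, south 0
  cycle 1: PE[0][0] → acc 40, east 8, south 40
  cycle 1: PE[1][0] → acc 61, east 3, south 61
  cycle 2: PE[0][0] → acc 0, east 0, south 0
  cycle 2: PE[1][0] → acc 68, east 4, south 68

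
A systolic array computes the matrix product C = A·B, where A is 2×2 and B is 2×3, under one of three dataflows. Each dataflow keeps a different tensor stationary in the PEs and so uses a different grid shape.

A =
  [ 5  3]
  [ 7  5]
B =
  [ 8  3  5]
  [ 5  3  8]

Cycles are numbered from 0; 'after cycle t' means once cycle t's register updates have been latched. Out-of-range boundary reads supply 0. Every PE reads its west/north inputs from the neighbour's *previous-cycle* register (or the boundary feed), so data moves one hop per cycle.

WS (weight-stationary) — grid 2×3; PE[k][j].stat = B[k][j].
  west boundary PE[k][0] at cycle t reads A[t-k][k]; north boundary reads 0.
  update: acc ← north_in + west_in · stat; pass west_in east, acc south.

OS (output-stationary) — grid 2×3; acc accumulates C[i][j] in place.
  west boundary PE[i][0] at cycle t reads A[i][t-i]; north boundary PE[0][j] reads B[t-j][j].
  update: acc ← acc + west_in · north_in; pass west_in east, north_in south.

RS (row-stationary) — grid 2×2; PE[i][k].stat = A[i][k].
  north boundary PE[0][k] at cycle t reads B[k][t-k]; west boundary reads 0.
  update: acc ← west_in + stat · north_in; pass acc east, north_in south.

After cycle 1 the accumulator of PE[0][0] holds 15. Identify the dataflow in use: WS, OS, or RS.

— WS: 2×3; PE[0][0] trace:
  after 0 — PE[0][0] acc=40, pass-E 5, pass-S 40
  after 1 — PE[0][0] acc=56, pass-E 7, pass-S 56
— OS: 2×3; PE[0][0] trace:
  after 0 — PE[0][0] acc=40, pass-E 5, pass-S 8
  after 1 — PE[0][0] acc=55, pass-E 3, pass-S 5
— RS: 2×2; PE[0][0] trace:
  after 0 — PE[0][0] acc=40, pass-E 40, pass-S 8
  after 1 — PE[0][0] acc=15, pass-E 15, pass-S 3

dataflow = RS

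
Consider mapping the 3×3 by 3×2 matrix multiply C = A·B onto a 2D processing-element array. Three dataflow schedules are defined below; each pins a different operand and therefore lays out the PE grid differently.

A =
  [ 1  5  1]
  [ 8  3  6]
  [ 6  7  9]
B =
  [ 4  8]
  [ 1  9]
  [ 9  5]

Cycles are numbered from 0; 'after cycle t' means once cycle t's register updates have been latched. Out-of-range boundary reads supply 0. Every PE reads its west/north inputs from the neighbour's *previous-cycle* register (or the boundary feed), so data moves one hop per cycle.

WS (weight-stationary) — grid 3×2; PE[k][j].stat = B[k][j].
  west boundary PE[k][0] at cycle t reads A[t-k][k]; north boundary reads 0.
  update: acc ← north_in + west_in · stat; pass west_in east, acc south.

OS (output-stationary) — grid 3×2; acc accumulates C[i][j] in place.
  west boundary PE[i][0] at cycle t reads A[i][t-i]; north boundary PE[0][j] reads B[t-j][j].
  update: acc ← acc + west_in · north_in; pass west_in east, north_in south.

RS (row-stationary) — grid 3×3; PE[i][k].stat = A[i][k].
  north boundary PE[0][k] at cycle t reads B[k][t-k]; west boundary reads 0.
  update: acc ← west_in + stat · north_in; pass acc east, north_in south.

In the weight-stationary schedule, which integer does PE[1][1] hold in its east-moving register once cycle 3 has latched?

register = 3

WS (3×2). Following PE[1][1] plus its west/north inputs:
  after 0 — PE[0][1] acc=0, pass-E 0, pass-S 0
  after 0 — PE[1][0] acc=0, pass-E 0, pass-S 0
  after 0 — PE[1][1] acc=0, pass-E 0, pass-S 0
  after 1 — PE[0][1] acc=8, pass-E 1, pass-S 8
  after 1 — PE[1][0] acc=9, pass-E 5, pass-S 9
  after 1 — PE[1][1] acc=0, pass-E 0, pass-S 0
  after 2 — PE[0][1] acc=64, pass-E 8, pass-S 64
  after 2 — PE[1][0] acc=35, pass-E 3, pass-S 35
  after 2 — PE[1][1] acc=53, pass-E 5, pass-S 53
  after 3 — PE[0][1] acc=48, pass-E 6, pass-S 48
  after 3 — PE[1][0] acc=31, pass-E 7, pass-S 31
  after 3 — PE[1][1] acc=91, pass-E 3, pass-S 91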